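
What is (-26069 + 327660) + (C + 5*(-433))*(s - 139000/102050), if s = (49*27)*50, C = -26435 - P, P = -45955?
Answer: 180284858737/157 ≈ 1.1483e+9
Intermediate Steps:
C = 19520 (C = -26435 - 1*(-45955) = -26435 + 45955 = 19520)
s = 66150 (s = 1323*50 = 66150)
(-26069 + 327660) + (C + 5*(-433))*(s - 139000/102050) = (-26069 + 327660) + (19520 + 5*(-433))*(66150 - 139000/102050) = 301591 + (19520 - 2165)*(66150 - 139000*1/102050) = 301591 + 17355*(66150 - 2780/2041) = 301591 + 17355*(135009370/2041) = 301591 + 180237508950/157 = 180284858737/157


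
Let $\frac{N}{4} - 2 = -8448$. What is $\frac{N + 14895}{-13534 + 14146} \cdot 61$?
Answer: $- \frac{1152229}{612} \approx -1882.7$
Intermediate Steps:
$N = -33784$ ($N = 8 + 4 \left(-8448\right) = 8 - 33792 = -33784$)
$\frac{N + 14895}{-13534 + 14146} \cdot 61 = \frac{-33784 + 14895}{-13534 + 14146} \cdot 61 = - \frac{18889}{612} \cdot 61 = \left(-18889\right) \frac{1}{612} \cdot 61 = \left(- \frac{18889}{612}\right) 61 = - \frac{1152229}{612}$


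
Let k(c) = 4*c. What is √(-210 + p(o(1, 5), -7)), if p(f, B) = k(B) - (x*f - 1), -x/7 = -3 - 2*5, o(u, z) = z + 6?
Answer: I*√1238 ≈ 35.185*I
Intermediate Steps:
o(u, z) = 6 + z
x = 91 (x = -7*(-3 - 2*5) = -7*(-3 - 10) = -7*(-13) = 91)
p(f, B) = 1 - 91*f + 4*B (p(f, B) = 4*B - (91*f - 1) = 4*B - (-1 + 91*f) = 4*B + (1 - 91*f) = 1 - 91*f + 4*B)
√(-210 + p(o(1, 5), -7)) = √(-210 + (1 - 91*(6 + 5) + 4*(-7))) = √(-210 + (1 - 91*11 - 28)) = √(-210 + (1 - 1001 - 28)) = √(-210 - 1028) = √(-1238) = I*√1238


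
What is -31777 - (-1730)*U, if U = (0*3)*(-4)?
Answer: -31777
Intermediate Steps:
U = 0 (U = 0*(-4) = 0)
-31777 - (-1730)*U = -31777 - (-1730)*0 = -31777 - 1*0 = -31777 + 0 = -31777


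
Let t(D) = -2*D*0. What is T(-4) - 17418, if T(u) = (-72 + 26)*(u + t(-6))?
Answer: -17234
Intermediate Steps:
t(D) = 0
T(u) = -46*u (T(u) = (-72 + 26)*(u + 0) = -46*u)
T(-4) - 17418 = -46*(-4) - 17418 = 184 - 17418 = -17234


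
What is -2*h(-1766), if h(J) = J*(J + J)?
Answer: -12475024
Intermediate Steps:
h(J) = 2*J**2 (h(J) = J*(2*J) = 2*J**2)
-2*h(-1766) = -4*(-1766)**2 = -4*3118756 = -2*6237512 = -12475024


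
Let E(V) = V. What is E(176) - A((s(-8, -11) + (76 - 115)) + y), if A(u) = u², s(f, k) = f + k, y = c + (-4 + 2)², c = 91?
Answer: -1193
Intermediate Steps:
y = 95 (y = 91 + (-4 + 2)² = 91 + (-2)² = 91 + 4 = 95)
E(176) - A((s(-8, -11) + (76 - 115)) + y) = 176 - (((-8 - 11) + (76 - 115)) + 95)² = 176 - ((-19 - 39) + 95)² = 176 - (-58 + 95)² = 176 - 1*37² = 176 - 1*1369 = 176 - 1369 = -1193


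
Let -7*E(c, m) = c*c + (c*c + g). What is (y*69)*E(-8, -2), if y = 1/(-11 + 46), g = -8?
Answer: -1656/49 ≈ -33.796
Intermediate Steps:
y = 1/35 ≈ 0.028571
E(c, m) = 8/7 - 2*c²/7 (E(c, m) = -(c*c + (c*c - 8))/7 = -(c² + (c² - 8))/7 = -(c² + (-8 + c²))/7 = -(-8 + 2*c²)/7 = 8/7 - 2*c²/7)
(y*69)*E(-8, -2) = ((1/35)*69)*(8/7 - 2/7*(-8)²) = 69*(8/7 - 2/7*64)/35 = 69*(8/7 - 128/7)/35 = (69/35)*(-120/7) = -1656/49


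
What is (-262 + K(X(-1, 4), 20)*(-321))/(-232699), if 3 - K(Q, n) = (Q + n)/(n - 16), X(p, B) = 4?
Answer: -701/232699 ≈ -0.0030125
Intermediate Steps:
K(Q, n) = 3 - (Q + n)/(-16 + n) (K(Q, n) = 3 - (Q + n)/(n - 16) = 3 - (Q + n)/(-16 + n))
(-262 + K(X(-1, 4), 20)*(-321))/(-232699) = (-262 + ((-48 - 1*4 + 2*20)/(-16 + 20))*(-321))/(-232699) = (-262 + ((-48 - 4 + 40)/4)*(-321))*(-1/232699) = (-262 + ((1/4)*(-12))*(-321))*(-1/232699) = (-262 - 3*(-321))*(-1/232699) = (-262 + 963)*(-1/232699) = 701*(-1/232699) = -701/232699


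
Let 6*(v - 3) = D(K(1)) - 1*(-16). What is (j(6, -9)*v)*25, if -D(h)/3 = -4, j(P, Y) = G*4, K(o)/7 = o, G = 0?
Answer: 0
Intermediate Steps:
K(o) = 7*o
j(P, Y) = 0 (j(P, Y) = 0*4 = 0)
D(h) = 12 (D(h) = -3*(-4) = 12)
v = 23/3 (v = 3 + (12 - 1*(-16))/6 = 3 + (12 + 16)/6 = 3 + (1/6)*28 = 3 + 14/3 = 23/3 ≈ 7.6667)
(j(6, -9)*v)*25 = (0*(23/3))*25 = 0*25 = 0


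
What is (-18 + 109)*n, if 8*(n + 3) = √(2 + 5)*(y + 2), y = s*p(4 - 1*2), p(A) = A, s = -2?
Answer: -273 - 91*√7/4 ≈ -333.19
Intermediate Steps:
y = -4 (y = -2*(4 - 1*2) = -2*(4 - 2) = -2*2 = -4)
n = -3 - √7/4 (n = -3 + (√(2 + 5)*(-4 + 2))/8 = -3 + (√7*(-2))/8 = -3 + (-2*√7)/8 = -3 - √7/4 ≈ -3.6614)
(-18 + 109)*n = (-18 + 109)*(-3 - √7/4) = 91*(-3 - √7/4) = -273 - 91*√7/4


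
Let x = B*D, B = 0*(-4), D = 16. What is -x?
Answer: 0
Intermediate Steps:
B = 0
x = 0 (x = 0*16 = 0)
-x = -1*0 = 0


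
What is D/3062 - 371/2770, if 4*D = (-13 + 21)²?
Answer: -545841/4240870 ≈ -0.12871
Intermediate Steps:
D = 16 (D = (-13 + 21)²/4 = (¼)*8² = (¼)*64 = 16)
D/3062 - 371/2770 = 16/3062 - 371/2770 = 16*(1/3062) - 371*1/2770 = 8/1531 - 371/2770 = -545841/4240870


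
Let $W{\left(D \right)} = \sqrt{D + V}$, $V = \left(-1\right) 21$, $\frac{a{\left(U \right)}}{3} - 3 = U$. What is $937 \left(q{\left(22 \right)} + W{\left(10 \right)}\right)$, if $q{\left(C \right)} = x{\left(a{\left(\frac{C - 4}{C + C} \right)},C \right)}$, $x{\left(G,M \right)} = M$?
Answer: $20614 + 937 i \sqrt{11} \approx 20614.0 + 3107.7 i$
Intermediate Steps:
$a{\left(U \right)} = 9 + 3 U$
$q{\left(C \right)} = C$
$V = -21$
$W{\left(D \right)} = \sqrt{-21 + D}$ ($W{\left(D \right)} = \sqrt{D - 21} = \sqrt{-21 + D}$)
$937 \left(q{\left(22 \right)} + W{\left(10 \right)}\right) = 937 \left(22 + \sqrt{-21 + 10}\right) = 937 \left(22 + \sqrt{-11}\right) = 937 \left(22 + i \sqrt{11}\right) = 20614 + 937 i \sqrt{11}$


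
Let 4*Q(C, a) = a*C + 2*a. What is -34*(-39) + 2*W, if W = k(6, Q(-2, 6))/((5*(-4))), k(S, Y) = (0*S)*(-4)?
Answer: 1326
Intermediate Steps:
Q(C, a) = a/2 + C*a/4 (Q(C, a) = (a*C + 2*a)/4 = (C*a + 2*a)/4 = (2*a + C*a)/4 = a/2 + C*a/4)
k(S, Y) = 0 (k(S, Y) = 0*(-4) = 0)
W = 0 (W = 0/((5*(-4))) = 0/(-20) = 0*(-1/20) = 0)
-34*(-39) + 2*W = -34*(-39) + 2*0 = 1326 + 0 = 1326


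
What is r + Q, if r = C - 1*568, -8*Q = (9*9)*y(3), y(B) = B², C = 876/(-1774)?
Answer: -4680655/7096 ≈ -659.62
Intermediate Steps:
C = -438/887 (C = 876*(-1/1774) = -438/887 ≈ -0.49380)
Q = -729/8 (Q = -9*9*3²/8 = -81*9/8 = -⅛*729 = -729/8 ≈ -91.125)
r = -504254/887 (r = -438/887 - 1*568 = -438/887 - 568 = -504254/887 ≈ -568.49)
r + Q = -504254/887 - 729/8 = -4680655/7096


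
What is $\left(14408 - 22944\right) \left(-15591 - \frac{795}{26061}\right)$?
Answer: $\frac{1156109711152}{8687} \approx 1.3309 \cdot 10^{8}$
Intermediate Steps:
$\left(14408 - 22944\right) \left(-15591 - \frac{795}{26061}\right) = - 8536 \left(-15591 - \frac{265}{8687}\right) = \left(-8536\right) \left(- \frac{135439282}{8687}\right) = \frac{1156109711152}{8687}$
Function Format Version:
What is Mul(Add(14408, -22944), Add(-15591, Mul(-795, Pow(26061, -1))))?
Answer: Rational(1156109711152, 8687) ≈ 1.3309e+8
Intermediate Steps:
Mul(Add(14408, -22944), Add(-15591, Mul(-795, Pow(26061, -1)))) = Mul(-8536, Add(-15591, Mul(-795, Rational(1, 26061)))) = Mul(-8536, Add(-15591, Rational(-265, 8687))) = Mul(-8536, Rational(-135439282, 8687)) = Rational(1156109711152, 8687)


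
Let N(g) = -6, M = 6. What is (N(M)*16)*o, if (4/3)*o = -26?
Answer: 1872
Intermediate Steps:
o = -39/2 (o = (3/4)*(-26) = -39/2 ≈ -19.500)
(N(M)*16)*o = -6*16*(-39/2) = -96*(-39/2) = 1872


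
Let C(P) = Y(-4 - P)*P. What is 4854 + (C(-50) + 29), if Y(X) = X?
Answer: 2583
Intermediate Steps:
C(P) = P*(-4 - P) (C(P) = (-4 - P)*P = P*(-4 - P))
4854 + (C(-50) + 29) = 4854 + (-1*(-50)*(4 - 50) + 29) = 4854 + (-1*(-50)*(-46) + 29) = 4854 + (-2300 + 29) = 4854 - 2271 = 2583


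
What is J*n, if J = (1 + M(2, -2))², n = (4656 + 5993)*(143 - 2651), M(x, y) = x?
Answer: -240369228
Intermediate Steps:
n = -26707692 (n = 10649*(-2508) = -26707692)
J = 9 (J = (1 + 2)² = 3² = 9)
J*n = 9*(-26707692) = -240369228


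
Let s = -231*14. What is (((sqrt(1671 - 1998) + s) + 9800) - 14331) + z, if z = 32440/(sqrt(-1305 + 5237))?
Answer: -7765 + 16220*sqrt(983)/983 + I*sqrt(327) ≈ -7247.7 + 18.083*I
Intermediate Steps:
s = -3234
z = 16220*sqrt(983)/983 (z = 32440/(sqrt(3932)) = 32440/((2*sqrt(983))) = 32440*(sqrt(983)/1966) = 16220*sqrt(983)/983 ≈ 517.34)
(((sqrt(1671 - 1998) + s) + 9800) - 14331) + z = (((sqrt(1671 - 1998) - 3234) + 9800) - 14331) + 16220*sqrt(983)/983 = (((sqrt(-327) - 3234) + 9800) - 14331) + 16220*sqrt(983)/983 = (((I*sqrt(327) - 3234) + 9800) - 14331) + 16220*sqrt(983)/983 = (((-3234 + I*sqrt(327)) + 9800) - 14331) + 16220*sqrt(983)/983 = ((6566 + I*sqrt(327)) - 14331) + 16220*sqrt(983)/983 = (-7765 + I*sqrt(327)) + 16220*sqrt(983)/983 = -7765 + 16220*sqrt(983)/983 + I*sqrt(327)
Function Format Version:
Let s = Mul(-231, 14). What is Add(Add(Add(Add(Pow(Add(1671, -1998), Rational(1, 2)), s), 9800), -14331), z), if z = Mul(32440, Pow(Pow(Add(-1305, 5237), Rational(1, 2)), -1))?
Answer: Add(-7765, Mul(Rational(16220, 983), Pow(983, Rational(1, 2))), Mul(I, Pow(327, Rational(1, 2)))) ≈ Add(-7247.7, Mul(18.083, I))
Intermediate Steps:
s = -3234
z = Mul(Rational(16220, 983), Pow(983, Rational(1, 2))) (z = Mul(32440, Pow(Pow(3932, Rational(1, 2)), -1)) = Mul(32440, Pow(Mul(2, Pow(983, Rational(1, 2))), -1)) = Mul(32440, Mul(Rational(1, 1966), Pow(983, Rational(1, 2)))) = Mul(Rational(16220, 983), Pow(983, Rational(1, 2))) ≈ 517.34)
Add(Add(Add(Add(Pow(Add(1671, -1998), Rational(1, 2)), s), 9800), -14331), z) = Add(Add(Add(Add(Pow(Add(1671, -1998), Rational(1, 2)), -3234), 9800), -14331), Mul(Rational(16220, 983), Pow(983, Rational(1, 2)))) = Add(Add(Add(Add(Pow(-327, Rational(1, 2)), -3234), 9800), -14331), Mul(Rational(16220, 983), Pow(983, Rational(1, 2)))) = Add(Add(Add(Add(Mul(I, Pow(327, Rational(1, 2))), -3234), 9800), -14331), Mul(Rational(16220, 983), Pow(983, Rational(1, 2)))) = Add(Add(Add(Add(-3234, Mul(I, Pow(327, Rational(1, 2)))), 9800), -14331), Mul(Rational(16220, 983), Pow(983, Rational(1, 2)))) = Add(Add(Add(6566, Mul(I, Pow(327, Rational(1, 2)))), -14331), Mul(Rational(16220, 983), Pow(983, Rational(1, 2)))) = Add(Add(-7765, Mul(I, Pow(327, Rational(1, 2)))), Mul(Rational(16220, 983), Pow(983, Rational(1, 2)))) = Add(-7765, Mul(Rational(16220, 983), Pow(983, Rational(1, 2))), Mul(I, Pow(327, Rational(1, 2))))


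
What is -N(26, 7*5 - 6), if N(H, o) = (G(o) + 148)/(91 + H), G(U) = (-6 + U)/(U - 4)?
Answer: -1241/975 ≈ -1.2728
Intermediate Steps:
G(U) = (-6 + U)/(-4 + U)
N(H, o) = (148 + (-6 + o)/(-4 + o))/(91 + H) (N(H, o) = ((-6 + o)/(-4 + o) + 148)/(91 + H) = (148 + (-6 + o)/(-4 + o))/(91 + H))
-N(26, 7*5 - 6) = -(-598 + 149*(7*5 - 6))/((-4 + (7*5 - 6))*(91 + 26)) = -(-598 + 149*(35 - 6))/((-4 + (35 - 6))*117) = -(-598 + 149*29)/((-4 + 29)*117) = -(-598 + 4321)/(25*117) = -3723/(25*117) = -1*1241/975 = -1241/975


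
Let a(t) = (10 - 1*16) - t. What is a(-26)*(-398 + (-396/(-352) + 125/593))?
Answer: -9408875/1186 ≈ -7933.3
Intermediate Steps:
a(t) = -6 - t (a(t) = (10 - 16) - t = -6 - t)
a(-26)*(-398 + (-396/(-352) + 125/593)) = (-6 - 1*(-26))*(-398 + (-396/(-352) + 125/593)) = (-6 + 26)*(-398 + (-396*(-1/352) + 125*(1/593))) = 20*(-398 + (9/8 + 125/593)) = 20*(-398 + 6337/4744) = 20*(-1881775/4744) = -9408875/1186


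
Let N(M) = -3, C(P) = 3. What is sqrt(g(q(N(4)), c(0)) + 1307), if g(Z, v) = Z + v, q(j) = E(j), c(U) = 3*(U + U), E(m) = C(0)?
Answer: sqrt(1310) ≈ 36.194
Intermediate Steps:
E(m) = 3
c(U) = 6*U (c(U) = 3*(2*U) = 6*U)
q(j) = 3
sqrt(g(q(N(4)), c(0)) + 1307) = sqrt((3 + 6*0) + 1307) = sqrt((3 + 0) + 1307) = sqrt(3 + 1307) = sqrt(1310)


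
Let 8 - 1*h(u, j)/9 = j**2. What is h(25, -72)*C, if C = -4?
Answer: 186336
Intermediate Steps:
h(u, j) = 72 - 9*j**2
h(25, -72)*C = (72 - 9*(-72)**2)*(-4) = (72 - 9*5184)*(-4) = (72 - 46656)*(-4) = -46584*(-4) = 186336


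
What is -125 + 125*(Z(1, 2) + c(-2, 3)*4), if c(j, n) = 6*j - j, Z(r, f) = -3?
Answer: -5500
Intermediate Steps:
c(j, n) = 5*j
-125 + 125*(Z(1, 2) + c(-2, 3)*4) = -125 + 125*(-3 + (5*(-2))*4) = -125 + 125*(-3 - 10*4) = -125 + 125*(-3 - 40) = -125 + 125*(-43) = -125 - 5375 = -5500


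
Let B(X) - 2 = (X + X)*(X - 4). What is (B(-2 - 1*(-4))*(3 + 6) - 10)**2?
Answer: 4096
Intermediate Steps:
B(X) = 2 + 2*X*(-4 + X) (B(X) = 2 + (X + X)*(X - 4) = 2 + (2*X)*(-4 + X) = 2 + 2*X*(-4 + X))
(B(-2 - 1*(-4))*(3 + 6) - 10)**2 = ((2 - 8*(-2 - 1*(-4)) + 2*(-2 - 1*(-4))**2)*(3 + 6) - 10)**2 = ((2 - 8*(-2 + 4) + 2*(-2 + 4)**2)*9 - 10)**2 = ((2 - 8*2 + 2*2**2)*9 - 10)**2 = ((2 - 16 + 2*4)*9 - 10)**2 = ((2 - 16 + 8)*9 - 10)**2 = (-6*9 - 10)**2 = (-54 - 10)**2 = (-64)**2 = 4096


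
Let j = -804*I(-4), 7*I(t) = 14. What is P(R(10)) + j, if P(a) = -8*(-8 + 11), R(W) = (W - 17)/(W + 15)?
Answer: -1632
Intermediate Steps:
R(W) = (-17 + W)/(15 + W)
I(t) = 2 (I(t) = (⅐)*14 = 2)
j = -1608 (j = -804*2 = -1608)
P(a) = -24 (P(a) = -8*3 = -24)
P(R(10)) + j = -24 - 1608 = -1632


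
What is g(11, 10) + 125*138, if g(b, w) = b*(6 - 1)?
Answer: 17305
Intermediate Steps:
g(b, w) = 5*b (g(b, w) = b*5 = 5*b)
g(11, 10) + 125*138 = 5*11 + 125*138 = 55 + 17250 = 17305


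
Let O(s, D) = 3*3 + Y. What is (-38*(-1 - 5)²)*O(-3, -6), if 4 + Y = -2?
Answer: -4104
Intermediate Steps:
Y = -6 (Y = -4 - 2 = -6)
O(s, D) = 3 (O(s, D) = 3*3 - 6 = 9 - 6 = 3)
(-38*(-1 - 5)²)*O(-3, -6) = -38*(-1 - 5)²*3 = -38*(-6)²*3 = -38*36*3 = -1368*3 = -4104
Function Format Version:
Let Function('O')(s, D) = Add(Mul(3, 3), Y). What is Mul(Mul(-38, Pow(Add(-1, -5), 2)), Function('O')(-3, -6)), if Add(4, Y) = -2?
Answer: -4104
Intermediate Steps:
Y = -6 (Y = Add(-4, -2) = -6)
Function('O')(s, D) = 3 (Function('O')(s, D) = Add(Mul(3, 3), -6) = Add(9, -6) = 3)
Mul(Mul(-38, Pow(Add(-1, -5), 2)), Function('O')(-3, -6)) = Mul(Mul(-38, Pow(Add(-1, -5), 2)), 3) = Mul(Mul(-38, Pow(-6, 2)), 3) = Mul(Mul(-38, 36), 3) = Mul(-1368, 3) = -4104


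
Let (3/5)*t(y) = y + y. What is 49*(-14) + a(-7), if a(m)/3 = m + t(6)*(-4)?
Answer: -947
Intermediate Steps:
t(y) = 10*y/3 (t(y) = 5*(y + y)/3 = 5*(2*y)/3 = 10*y/3)
a(m) = -240 + 3*m (a(m) = 3*(m + ((10/3)*6)*(-4)) = 3*(m + 20*(-4)) = 3*(m - 80) = 3*(-80 + m) = -240 + 3*m)
49*(-14) + a(-7) = 49*(-14) + (-240 + 3*(-7)) = -686 + (-240 - 21) = -686 - 261 = -947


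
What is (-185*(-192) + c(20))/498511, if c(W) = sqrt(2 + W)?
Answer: 35520/498511 + sqrt(22)/498511 ≈ 0.071262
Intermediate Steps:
(-185*(-192) + c(20))/498511 = (-185*(-192) + sqrt(2 + 20))/498511 = (35520 + sqrt(22))*(1/498511) = 35520/498511 + sqrt(22)/498511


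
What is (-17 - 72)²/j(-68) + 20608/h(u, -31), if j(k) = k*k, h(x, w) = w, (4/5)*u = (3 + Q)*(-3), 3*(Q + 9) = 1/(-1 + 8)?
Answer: -95045841/143344 ≈ -663.06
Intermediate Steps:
Q = -188/21 (Q = -9 + 1/(3*(-1 + 8)) = -9 + (⅓)/7 = -9 + (⅓)*(⅐) = -9 + 1/21 = -188/21 ≈ -8.9524)
u = 625/28 (u = 5*((3 - 188/21)*(-3))/4 = 5*(-125/21*(-3))/4 = (5/4)*(125/7) = 625/28 ≈ 22.321)
j(k) = k²
(-17 - 72)²/j(-68) + 20608/h(u, -31) = (-17 - 72)²/((-68)²) + 20608/(-31) = (-89)²/4624 + 20608*(-1/31) = 7921*(1/4624) - 20608/31 = 7921/4624 - 20608/31 = -95045841/143344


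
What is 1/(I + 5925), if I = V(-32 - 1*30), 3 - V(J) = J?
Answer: 1/5990 ≈ 0.00016694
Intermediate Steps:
V(J) = 3 - J
I = 65 (I = 3 - (-32 - 1*30) = 3 - (-32 - 30) = 3 - 1*(-62) = 3 + 62 = 65)
1/(I + 5925) = 1/(65 + 5925) = 1/5990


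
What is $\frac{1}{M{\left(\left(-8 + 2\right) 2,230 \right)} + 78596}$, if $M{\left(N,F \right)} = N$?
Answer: $\frac{1}{78584} \approx 1.2725 \cdot 10^{-5}$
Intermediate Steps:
$\frac{1}{M{\left(\left(-8 + 2\right) 2,230 \right)} + 78596} = \frac{1}{\left(-8 + 2\right) 2 + 78596} = \frac{1}{\left(-6\right) 2 + 78596} = \frac{1}{-12 + 78596} = \frac{1}{78584}$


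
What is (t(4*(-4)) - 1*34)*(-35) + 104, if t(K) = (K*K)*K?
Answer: 144654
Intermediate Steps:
t(K) = K**3 (t(K) = K**2*K = K**3)
(t(4*(-4)) - 1*34)*(-35) + 104 = ((4*(-4))**3 - 1*34)*(-35) + 104 = ((-16)**3 - 34)*(-35) + 104 = (-4096 - 34)*(-35) + 104 = -4130*(-35) + 104 = 144550 + 104 = 144654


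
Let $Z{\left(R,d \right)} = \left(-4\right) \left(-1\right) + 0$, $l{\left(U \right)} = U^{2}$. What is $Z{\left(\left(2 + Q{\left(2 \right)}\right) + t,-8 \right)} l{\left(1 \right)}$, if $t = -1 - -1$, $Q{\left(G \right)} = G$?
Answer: $4$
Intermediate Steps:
$t = 0$ ($t = -1 + 1 = 0$)
$Z{\left(R,d \right)} = 4$ ($Z{\left(R,d \right)} = 4 + 0 = 4$)
$Z{\left(\left(2 + Q{\left(2 \right)}\right) + t,-8 \right)} l{\left(1 \right)} = 4 \cdot 1^{2} = 4 \cdot 1 = 4$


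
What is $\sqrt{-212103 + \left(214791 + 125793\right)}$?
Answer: $\sqrt{128481} \approx 358.44$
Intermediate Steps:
$\sqrt{-212103 + \left(214791 + 125793\right)} = \sqrt{-212103 + 340584} = \sqrt{128481}$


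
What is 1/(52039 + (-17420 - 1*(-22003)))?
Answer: 1/56622 ≈ 1.7661e-5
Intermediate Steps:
1/(52039 + (-17420 - 1*(-22003))) = 1/(52039 + (-17420 + 22003)) = 1/(52039 + 4583) = 1/56622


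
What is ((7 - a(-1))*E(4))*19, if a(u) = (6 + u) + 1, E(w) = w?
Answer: 76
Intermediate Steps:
a(u) = 7 + u
((7 - a(-1))*E(4))*19 = ((7 - (7 - 1))*4)*19 = ((7 - 1*6)*4)*19 = ((7 - 6)*4)*19 = (1*4)*19 = 4*19 = 76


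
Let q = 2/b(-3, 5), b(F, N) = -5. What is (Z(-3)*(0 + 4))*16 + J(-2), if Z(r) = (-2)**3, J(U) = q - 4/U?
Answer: -2552/5 ≈ -510.40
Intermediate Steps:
q = -2/5 (q = 2/(-5) = 2*(-1/5) = -2/5 ≈ -0.40000)
J(U) = -2/5 - 4/U
Z(r) = -8
(Z(-3)*(0 + 4))*16 + J(-2) = -8*(0 + 4)*16 + (-2/5 - 4/(-2)) = -8*4*16 + (-2/5 - 4*(-1/2)) = -32*16 + (-2/5 + 2) = -512 + 8/5 = -2552/5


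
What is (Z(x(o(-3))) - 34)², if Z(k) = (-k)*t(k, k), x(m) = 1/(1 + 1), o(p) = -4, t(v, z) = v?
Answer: 18769/16 ≈ 1173.1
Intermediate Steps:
x(m) = ½ (x(m) = 1/2 = ½)
Z(k) = -k² (Z(k) = (-k)*k = -k²)
(Z(x(o(-3))) - 34)² = (-(½)² - 34)² = (-1*¼ - 34)² = (-¼ - 34)² = (-137/4)² = 18769/16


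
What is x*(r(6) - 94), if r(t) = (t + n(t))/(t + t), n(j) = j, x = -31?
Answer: 2883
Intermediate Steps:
r(t) = 1 (r(t) = (t + t)/(t + t) = (2*t)/((2*t)) = (2*t)*(1/(2*t)) = 1)
x*(r(6) - 94) = -31*(1 - 94) = -31*(-93) = 2883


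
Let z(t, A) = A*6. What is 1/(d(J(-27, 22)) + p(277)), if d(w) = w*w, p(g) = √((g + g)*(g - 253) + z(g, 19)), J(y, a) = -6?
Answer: -2/673 + √1490/4038 ≈ 0.0065876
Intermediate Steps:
z(t, A) = 6*A
p(g) = √(114 + 2*g*(-253 + g)) (p(g) = √((g + g)*(g - 253) + 6*19) = √((2*g)*(-253 + g) + 114) = √(2*g*(-253 + g) + 114) = √(114 + 2*g*(-253 + g)))
d(w) = w²
1/(d(J(-27, 22)) + p(277)) = 1/((-6)² + √(114 - 506*277 + 2*277²)) = 1/(36 + √(114 - 140162 + 2*76729)) = 1/(36 + √(114 - 140162 + 153458)) = 1/(36 + √13410) = 1/(36 + 3*√1490)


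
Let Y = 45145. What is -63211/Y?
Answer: -63211/45145 ≈ -1.4002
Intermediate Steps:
-63211/Y = -63211/45145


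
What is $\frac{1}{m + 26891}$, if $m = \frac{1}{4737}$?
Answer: $\frac{4737}{127382668} \approx 3.7187 \cdot 10^{-5}$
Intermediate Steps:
$m = \frac{1}{4737} \approx 0.0002111$
$\frac{1}{m + 26891} = \frac{1}{\frac{1}{4737} + 26891} = \frac{1}{\frac{127382668}{4737}} = \frac{4737}{127382668}$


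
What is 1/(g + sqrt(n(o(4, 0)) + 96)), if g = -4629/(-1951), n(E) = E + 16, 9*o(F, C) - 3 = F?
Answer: -81280611/3670648246 + 11419203*sqrt(1015)/3670648246 ≈ 0.076969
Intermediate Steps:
o(F, C) = 1/3 + F/9
n(E) = 16 + E
g = 4629/1951 (g = -4629*(-1/1951) = 4629/1951 ≈ 2.3726)
1/(g + sqrt(n(o(4, 0)) + 96)) = 1/(4629/1951 + sqrt((16 + (1/3 + (1/9)*4)) + 96)) = 1/(4629/1951 + sqrt((16 + (1/3 + 4/9)) + 96)) = 1/(4629/1951 + sqrt((16 + 7/9) + 96)) = 1/(4629/1951 + sqrt(151/9 + 96)) = 1/(4629/1951 + sqrt(1015/9)) = 1/(4629/1951 + sqrt(1015)/3)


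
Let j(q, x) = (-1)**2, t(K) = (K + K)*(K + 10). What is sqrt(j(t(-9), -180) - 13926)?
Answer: 5*I*sqrt(557) ≈ 118.0*I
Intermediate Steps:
t(K) = 2*K*(10 + K) (t(K) = (2*K)*(10 + K) = 2*K*(10 + K))
j(q, x) = 1
sqrt(j(t(-9), -180) - 13926) = sqrt(1 - 13926) = sqrt(-13925) = 5*I*sqrt(557)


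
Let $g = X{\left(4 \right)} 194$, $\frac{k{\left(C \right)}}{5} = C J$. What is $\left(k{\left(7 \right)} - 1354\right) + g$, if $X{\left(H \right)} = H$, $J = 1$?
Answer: $-543$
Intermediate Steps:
$k{\left(C \right)} = 5 C$ ($k{\left(C \right)} = 5 C 1 = 5 C$)
$g = 776$ ($g = 4 \cdot 194 = 776$)
$\left(k{\left(7 \right)} - 1354\right) + g = \left(5 \cdot 7 - 1354\right) + 776 = \left(35 - 1354\right) + 776 = -1319 + 776 = -543$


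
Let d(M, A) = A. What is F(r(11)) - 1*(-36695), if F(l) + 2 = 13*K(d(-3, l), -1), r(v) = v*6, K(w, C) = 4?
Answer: 36745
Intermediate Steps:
r(v) = 6*v
F(l) = 50 (F(l) = -2 + 13*4 = -2 + 52 = 50)
F(r(11)) - 1*(-36695) = 50 - 1*(-36695) = 50 + 36695 = 36745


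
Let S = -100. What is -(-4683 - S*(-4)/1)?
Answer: 5083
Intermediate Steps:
-(-4683 - S*(-4)/1) = -(-4683 - (-100*(-4))/1) = -(-4683 - 400) = -1*(-5083) = 5083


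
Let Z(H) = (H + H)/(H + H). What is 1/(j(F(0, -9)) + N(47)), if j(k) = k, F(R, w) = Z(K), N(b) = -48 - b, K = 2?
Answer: -1/94 ≈ -0.010638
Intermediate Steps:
Z(H) = 1 (Z(H) = (2*H)/((2*H)) = (2*H)*(1/(2*H)) = 1)
F(R, w) = 1
1/(j(F(0, -9)) + N(47)) = 1/(1 + (-48 - 1*47)) = 1/(1 + (-48 - 47)) = 1/(1 - 95) = 1/(-94) = -1/94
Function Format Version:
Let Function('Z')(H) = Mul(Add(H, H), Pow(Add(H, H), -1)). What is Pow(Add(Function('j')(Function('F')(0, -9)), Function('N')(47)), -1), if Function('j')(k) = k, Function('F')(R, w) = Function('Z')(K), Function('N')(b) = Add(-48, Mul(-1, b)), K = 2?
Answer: Rational(-1, 94) ≈ -0.010638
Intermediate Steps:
Function('Z')(H) = 1 (Function('Z')(H) = Mul(Mul(2, H), Pow(Mul(2, H), -1)) = Mul(Mul(2, H), Mul(Rational(1, 2), Pow(H, -1))) = 1)
Function('F')(R, w) = 1
Pow(Add(Function('j')(Function('F')(0, -9)), Function('N')(47)), -1) = Pow(Add(1, Add(-48, Mul(-1, 47))), -1) = Pow(Add(1, Add(-48, -47)), -1) = Pow(Add(1, -95), -1) = Pow(-94, -1) = Rational(-1, 94)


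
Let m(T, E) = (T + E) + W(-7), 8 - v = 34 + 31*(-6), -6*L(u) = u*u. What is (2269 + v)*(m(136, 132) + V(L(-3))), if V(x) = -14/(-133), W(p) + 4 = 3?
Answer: 12327175/19 ≈ 6.4880e+5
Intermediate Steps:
L(u) = -u²/6 (L(u) = -u*u/6 = -u²/6)
v = 160 (v = 8 - (34 + 31*(-6)) = 8 - (34 - 186) = 8 - 1*(-152) = 8 + 152 = 160)
W(p) = -1 (W(p) = -4 + 3 = -1)
V(x) = 2/19 (V(x) = -14*(-1/133) = 2/19)
m(T, E) = -1 + E + T (m(T, E) = (T + E) - 1 = (E + T) - 1 = -1 + E + T)
(2269 + v)*(m(136, 132) + V(L(-3))) = (2269 + 160)*((-1 + 132 + 136) + 2/19) = 2429*(267 + 2/19) = 2429*(5075/19) = 12327175/19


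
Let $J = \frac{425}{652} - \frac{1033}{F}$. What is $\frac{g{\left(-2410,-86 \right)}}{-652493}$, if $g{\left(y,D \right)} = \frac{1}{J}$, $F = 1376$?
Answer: $\frac{224288}{14471642247} \approx 1.5498 \cdot 10^{-5}$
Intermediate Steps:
$J = - \frac{22179}{224288}$ ($J = \frac{425}{652} - \frac{1033}{1376} = - \frac{22179}{224288} \approx -0.098886$)
$g{\left(y,D \right)} = - \frac{224288}{22179}$ ($g{\left(y,D \right)} = \frac{1}{- \frac{22179}{224288}} = - \frac{224288}{22179}$)
$\frac{g{\left(-2410,-86 \right)}}{-652493} = - \frac{224288}{22179 \left(-652493\right)} = \left(- \frac{224288}{22179}\right) \left(- \frac{1}{652493}\right) = \frac{224288}{14471642247}$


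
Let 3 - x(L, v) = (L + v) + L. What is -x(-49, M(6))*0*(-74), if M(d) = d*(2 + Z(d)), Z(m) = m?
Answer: 0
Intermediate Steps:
M(d) = d*(2 + d)
x(L, v) = 3 - v - 2*L (x(L, v) = 3 - ((L + v) + L) = 3 - (v + 2*L) = 3 + (-v - 2*L) = 3 - v - 2*L)
-x(-49, M(6))*0*(-74) = -(3 - 6*(2 + 6) - 2*(-49))*0*(-74) = -(3 - 6*8 + 98)*0 = -(3 - 1*48 + 98)*0 = -(3 - 48 + 98)*0 = -53*0 = -1*0 = 0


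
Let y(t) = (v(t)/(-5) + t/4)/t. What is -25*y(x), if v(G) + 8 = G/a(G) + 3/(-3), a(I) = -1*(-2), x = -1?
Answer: 165/4 ≈ 41.250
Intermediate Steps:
a(I) = 2
v(G) = -9 + G/2 (v(G) = -8 + (G/2 + 3/(-3)) = -8 + (G*(½) + 3*(-⅓)) = -8 + (G/2 - 1) = -8 + (-1 + G/2) = -9 + G/2)
y(t) = (9/5 + 3*t/20)/t (y(t) = ((-9 + t/2)/(-5) + t/4)/t = ((-9 + t/2)*(-⅕) + t*(¼))/t = ((9/5 - t/10) + t/4)/t = (9/5 + 3*t/20)/t)
-25*y(x) = -15*(12 - 1)/(4*(-1)) = -15*(-1)*11/4 = -25*(-33/20) = 165/4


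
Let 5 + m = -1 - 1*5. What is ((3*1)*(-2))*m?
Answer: 66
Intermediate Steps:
m = -11 (m = -5 + (-1 - 1*5) = -5 + (-1 - 5) = -5 - 6 = -11)
((3*1)*(-2))*m = ((3*1)*(-2))*(-11) = (3*(-2))*(-11) = -6*(-11) = 66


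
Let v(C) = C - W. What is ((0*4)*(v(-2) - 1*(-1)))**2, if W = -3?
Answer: 0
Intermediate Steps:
v(C) = 3 + C (v(C) = C - 1*(-3) = C + 3 = 3 + C)
((0*4)*(v(-2) - 1*(-1)))**2 = ((0*4)*((3 - 2) - 1*(-1)))**2 = (0*(1 + 1))**2 = (0*2)**2 = 0**2 = 0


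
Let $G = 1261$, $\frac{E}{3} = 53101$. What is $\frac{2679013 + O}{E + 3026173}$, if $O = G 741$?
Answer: $\frac{258101}{227534} \approx 1.1343$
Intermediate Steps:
$E = 159303$ ($E = 3 \cdot 53101 = 159303$)
$O = 934401$ ($O = 1261 \cdot 741 = 934401$)
$\frac{2679013 + O}{E + 3026173} = \frac{2679013 + 934401}{159303 + 3026173} = \frac{3613414}{3185476} = 3613414 \cdot \frac{1}{3185476} = \frac{258101}{227534}$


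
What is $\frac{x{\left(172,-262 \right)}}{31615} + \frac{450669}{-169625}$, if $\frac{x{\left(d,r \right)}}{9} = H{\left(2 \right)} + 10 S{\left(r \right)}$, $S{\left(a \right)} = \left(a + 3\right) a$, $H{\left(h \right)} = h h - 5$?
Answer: $\frac{204337553088}{1072538875} \approx 190.52$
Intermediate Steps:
$H{\left(h \right)} = -5 + h^{2}$ ($H{\left(h \right)} = h^{2} - 5 = -5 + h^{2}$)
$S{\left(a \right)} = a \left(3 + a\right)$ ($S{\left(a \right)} = \left(3 + a\right) a = a \left(3 + a\right)$)
$x{\left(d,r \right)} = -9 + 90 r \left(3 + r\right)$ ($x{\left(d,r \right)} = 9 \left(\left(-5 + 2^{2}\right) + 10 r \left(3 + r\right)\right) = 9 \left(\left(-5 + 4\right) + 10 r \left(3 + r\right)\right) = 9 \left(-1 + 10 r \left(3 + r\right)\right) = -9 + 90 r \left(3 + r\right)$)
$\frac{x{\left(172,-262 \right)}}{31615} + \frac{450669}{-169625} = \frac{-9 + 90 \left(-262\right) \left(3 - 262\right)}{31615} + \frac{450669}{-169625} = \left(-9 + 90 \left(-262\right) \left(-259\right)\right) \frac{1}{31615} + 450669 \left(- \frac{1}{169625}\right) = \left(-9 + 6107220\right) \frac{1}{31615} - \frac{450669}{169625} = 6107211 \cdot \frac{1}{31615} - \frac{450669}{169625} = \frac{6107211}{31615} - \frac{450669}{169625} = \frac{204337553088}{1072538875}$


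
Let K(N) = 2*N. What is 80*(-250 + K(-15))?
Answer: -22400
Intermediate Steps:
80*(-250 + K(-15)) = 80*(-250 + 2*(-15)) = 80*(-250 - 30) = 80*(-280) = -22400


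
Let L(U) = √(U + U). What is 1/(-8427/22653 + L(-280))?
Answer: -21210759/31937747041 - 228070404*I*√35/31937747041 ≈ -0.00066413 - 0.042247*I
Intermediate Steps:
L(U) = √2*√U (L(U) = √(2*U) = √2*√U)
1/(-8427/22653 + L(-280)) = 1/(-8427/22653 + √2*√(-280)) = 1/(-8427*1/22653 + √2*(2*I*√70)) = 1/(-2809/7551 + 4*I*√35)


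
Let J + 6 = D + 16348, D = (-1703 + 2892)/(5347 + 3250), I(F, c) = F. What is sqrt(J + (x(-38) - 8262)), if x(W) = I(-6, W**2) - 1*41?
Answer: sqrt(593716471330)/8597 ≈ 89.628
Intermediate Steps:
D = 1189/8597 ≈ 0.13830
x(W) = -47 (x(W) = -6 - 1*41 = -6 - 41 = -47)
J = 140493363/8597 (J = -6 + (1189/8597 + 16348) = -6 + 140544945/8597 = 140493363/8597 ≈ 16342.)
sqrt(J + (x(-38) - 8262)) = sqrt(140493363/8597 + (-47 - 8262)) = sqrt(140493363/8597 - 8309) = sqrt(69060890/8597) = sqrt(593716471330)/8597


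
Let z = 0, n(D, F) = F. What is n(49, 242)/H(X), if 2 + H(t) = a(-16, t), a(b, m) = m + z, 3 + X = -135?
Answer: -121/70 ≈ -1.7286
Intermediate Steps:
X = -138 (X = -3 - 135 = -138)
a(b, m) = m (a(b, m) = m + 0 = m)
H(t) = -2 + t
n(49, 242)/H(X) = 242/(-2 - 138) = 242/(-140) = 242*(-1/140) = -121/70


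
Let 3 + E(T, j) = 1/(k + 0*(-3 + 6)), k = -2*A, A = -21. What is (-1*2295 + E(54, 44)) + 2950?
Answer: 27385/42 ≈ 652.02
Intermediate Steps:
k = 42 (k = -2*(-21) = 42)
E(T, j) = -125/42 (E(T, j) = -3 + 1/(42 + 0*(-3 + 6)) = -3 + 1/(42 + 0*3) = -3 + 1/(42 + 0) = -3 + 1/42 = -125/42)
(-1*2295 + E(54, 44)) + 2950 = (-1*2295 - 125/42) + 2950 = (-2295 - 125/42) + 2950 = -96515/42 + 2950 = 27385/42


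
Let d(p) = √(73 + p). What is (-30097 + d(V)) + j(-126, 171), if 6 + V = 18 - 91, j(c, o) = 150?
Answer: -29947 + I*√6 ≈ -29947.0 + 2.4495*I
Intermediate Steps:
V = -79 (V = -6 + (18 - 91) = -6 - 73 = -79)
(-30097 + d(V)) + j(-126, 171) = (-30097 + √(73 - 79)) + 150 = (-30097 + √(-6)) + 150 = (-30097 + I*√6) + 150 = -29947 + I*√6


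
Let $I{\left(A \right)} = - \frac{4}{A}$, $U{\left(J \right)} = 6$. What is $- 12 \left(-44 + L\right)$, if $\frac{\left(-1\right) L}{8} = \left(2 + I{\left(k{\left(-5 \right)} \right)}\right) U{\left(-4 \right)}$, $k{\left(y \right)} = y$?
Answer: $\frac{10704}{5} \approx 2140.8$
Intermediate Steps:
$L = - \frac{672}{5}$ ($L = - 8 \left(2 - \frac{4}{-5}\right) 6 = - 8 \left(2 - - \frac{4}{5}\right) 6 = - 8 \left(2 + \frac{4}{5}\right) 6 = - 8 \cdot \frac{14}{5} \cdot 6 = \left(-8\right) \frac{84}{5} = - \frac{672}{5} \approx -134.4$)
$- 12 \left(-44 + L\right) = - 12 \left(-44 - \frac{672}{5}\right) = \left(-12\right) \left(- \frac{892}{5}\right) = \frac{10704}{5}$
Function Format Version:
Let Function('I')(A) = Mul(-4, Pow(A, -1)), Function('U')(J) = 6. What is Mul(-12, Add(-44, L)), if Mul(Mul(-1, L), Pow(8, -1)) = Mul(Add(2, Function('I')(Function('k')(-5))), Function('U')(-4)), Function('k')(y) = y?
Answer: Rational(10704, 5) ≈ 2140.8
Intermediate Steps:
L = Rational(-672, 5) (L = Mul(-8, Mul(Add(2, Mul(-4, Pow(-5, -1))), 6)) = Mul(-8, Mul(Add(2, Mul(-4, Rational(-1, 5))), 6)) = Mul(-8, Mul(Add(2, Rational(4, 5)), 6)) = Mul(-8, Mul(Rational(14, 5), 6)) = Mul(-8, Rational(84, 5)) = Rational(-672, 5) ≈ -134.40)
Mul(-12, Add(-44, L)) = Mul(-12, Add(-44, Rational(-672, 5))) = Mul(-12, Rational(-892, 5)) = Rational(10704, 5)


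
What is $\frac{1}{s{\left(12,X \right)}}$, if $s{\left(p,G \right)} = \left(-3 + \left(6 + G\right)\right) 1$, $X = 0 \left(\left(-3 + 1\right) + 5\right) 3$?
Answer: $\frac{1}{3} \approx 0.33333$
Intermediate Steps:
$X = 0$ ($X = 0 \left(-2 + 5\right) 3 = 0 \cdot 3 \cdot 3 = 0 \cdot 3 = 0$)
$s{\left(p,G \right)} = 3 + G$ ($s{\left(p,G \right)} = \left(3 + G\right) 1 = 3 + G$)
$\frac{1}{s{\left(12,X \right)}} = \frac{1}{3 + 0} = \frac{1}{3}$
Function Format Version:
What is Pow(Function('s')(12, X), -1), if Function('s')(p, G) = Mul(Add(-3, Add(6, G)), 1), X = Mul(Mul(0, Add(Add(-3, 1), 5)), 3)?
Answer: Rational(1, 3) ≈ 0.33333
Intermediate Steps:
X = 0 (X = Mul(Mul(0, Add(-2, 5)), 3) = Mul(Mul(0, 3), 3) = Mul(0, 3) = 0)
Function('s')(p, G) = Add(3, G) (Function('s')(p, G) = Mul(Add(3, G), 1) = Add(3, G))
Pow(Function('s')(12, X), -1) = Pow(Add(3, 0), -1) = Pow(3, -1) = Rational(1, 3)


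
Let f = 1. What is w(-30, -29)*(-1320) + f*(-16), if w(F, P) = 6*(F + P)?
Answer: 467264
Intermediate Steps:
w(F, P) = 6*F + 6*P
w(-30, -29)*(-1320) + f*(-16) = (6*(-30) + 6*(-29))*(-1320) + 1*(-16) = (-180 - 174)*(-1320) - 16 = -354*(-1320) - 16 = 467280 - 16 = 467264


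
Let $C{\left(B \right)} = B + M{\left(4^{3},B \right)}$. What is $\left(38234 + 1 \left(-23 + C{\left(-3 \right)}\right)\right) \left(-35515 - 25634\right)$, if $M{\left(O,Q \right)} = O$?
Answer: $-2340294528$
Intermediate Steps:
$C{\left(B \right)} = 64 + B$ ($C{\left(B \right)} = B + 4^{3} = B + 64 = 64 + B$)
$\left(38234 + 1 \left(-23 + C{\left(-3 \right)}\right)\right) \left(-35515 - 25634\right) = \left(38234 + 1 \left(-23 + \left(64 - 3\right)\right)\right) \left(-35515 - 25634\right) = \left(38234 + 1 \left(-23 + 61\right)\right) \left(-61149\right) = \left(38234 + 1 \cdot 38\right) \left(-61149\right) = \left(38234 + 38\right) \left(-61149\right) = 38272 \left(-61149\right) = -2340294528$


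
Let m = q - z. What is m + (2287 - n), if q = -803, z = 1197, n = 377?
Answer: -90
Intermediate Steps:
m = -2000 (m = -803 - 1*1197 = -803 - 1197 = -2000)
m + (2287 - n) = -2000 + (2287 - 1*377) = -2000 + (2287 - 377) = -2000 + 1910 = -90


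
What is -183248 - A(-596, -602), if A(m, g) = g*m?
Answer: -542040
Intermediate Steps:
-183248 - A(-596, -602) = -183248 - (-602)*(-596) = -183248 - 1*358792 = -183248 - 358792 = -542040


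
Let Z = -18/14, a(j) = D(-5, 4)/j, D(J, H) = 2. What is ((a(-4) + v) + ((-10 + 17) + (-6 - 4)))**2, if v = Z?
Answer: 4489/196 ≈ 22.903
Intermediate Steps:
a(j) = 2/j
Z = -9/7 (Z = -18*1/14 = -9/7 ≈ -1.2857)
v = -9/7 ≈ -1.2857
((a(-4) + v) + ((-10 + 17) + (-6 - 4)))**2 = ((2/(-4) - 9/7) + ((-10 + 17) + (-6 - 4)))**2 = ((2*(-1/4) - 9/7) + (7 - 10))**2 = ((-1/2 - 9/7) - 3)**2 = (-25/14 - 3)**2 = (-67/14)**2 = 4489/196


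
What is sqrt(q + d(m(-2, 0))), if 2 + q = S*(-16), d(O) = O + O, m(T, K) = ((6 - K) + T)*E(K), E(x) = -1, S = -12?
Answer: sqrt(182) ≈ 13.491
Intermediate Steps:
m(T, K) = -6 + K - T (m(T, K) = ((6 - K) + T)*(-1) = (6 + T - K)*(-1) = -6 + K - T)
d(O) = 2*O
q = 190 (q = -2 - 12*(-16) = -2 + 192 = 190)
sqrt(q + d(m(-2, 0))) = sqrt(190 + 2*(-6 + 0 - 1*(-2))) = sqrt(190 + 2*(-6 + 0 + 2)) = sqrt(190 + 2*(-4)) = sqrt(190 - 8) = sqrt(182)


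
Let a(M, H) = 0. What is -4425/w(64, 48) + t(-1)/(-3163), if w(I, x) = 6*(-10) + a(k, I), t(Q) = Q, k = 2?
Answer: 933089/12652 ≈ 73.750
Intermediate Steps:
w(I, x) = -60 (w(I, x) = 6*(-10) + 0 = -60 + 0 = -60)
-4425/w(64, 48) + t(-1)/(-3163) = -4425/(-60) - 1/(-3163) = -4425*(-1/60) - 1*(-1/3163) = 295/4 + 1/3163 = 933089/12652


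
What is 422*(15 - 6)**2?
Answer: 34182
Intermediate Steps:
422*(15 - 6)**2 = 422*9**2 = 422*81 = 34182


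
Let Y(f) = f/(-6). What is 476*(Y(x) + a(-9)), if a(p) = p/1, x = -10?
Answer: -10472/3 ≈ -3490.7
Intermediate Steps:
a(p) = p (a(p) = p*1 = p)
Y(f) = -f/6 (Y(f) = f*(-⅙) = -f/6)
476*(Y(x) + a(-9)) = 476*(-⅙*(-10) - 9) = 476*(5/3 - 9) = 476*(-22/3) = -10472/3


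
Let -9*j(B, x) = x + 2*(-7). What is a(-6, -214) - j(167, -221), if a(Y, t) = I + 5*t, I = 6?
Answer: -9811/9 ≈ -1090.1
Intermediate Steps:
a(Y, t) = 6 + 5*t
j(B, x) = 14/9 - x/9 (j(B, x) = -(x + 2*(-7))/9 = -(x - 14)/9 = -(-14 + x)/9 = 14/9 - x/9)
a(-6, -214) - j(167, -221) = (6 + 5*(-214)) - (14/9 - 1/9*(-221)) = (6 - 1070) - (14/9 + 221/9) = -1064 - 1*235/9 = -1064 - 235/9 = -9811/9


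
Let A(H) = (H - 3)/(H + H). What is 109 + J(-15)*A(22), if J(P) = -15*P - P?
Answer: 2339/11 ≈ 212.64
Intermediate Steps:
A(H) = (-3 + H)/(2*H) (A(H) = (-3 + H)/((2*H)) = (-3 + H)*(1/(2*H)) = (-3 + H)/(2*H))
J(P) = -16*P
109 + J(-15)*A(22) = 109 + (-16*(-15))*((1/2)*(-3 + 22)/22) = 109 + 240*((1/2)*(1/22)*19) = 109 + 240*(19/44) = 109 + 1140/11 = 2339/11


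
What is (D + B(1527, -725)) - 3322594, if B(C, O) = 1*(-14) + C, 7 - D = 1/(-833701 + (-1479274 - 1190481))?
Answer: -11635236631743/3503456 ≈ -3.3211e+6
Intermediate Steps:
D = 24524193/3503456 (D = 7 - 1/(-833701 + (-1479274 - 1190481)) = 7 - 1/(-833701 - 2669755) = 7 - 1/(-3503456) = 7 - 1*(-1/3503456) = 7 + 1/3503456 = 24524193/3503456 ≈ 7.0000)
B(C, O) = -14 + C
(D + B(1527, -725)) - 3322594 = (24524193/3503456 + (-14 + 1527)) - 3322594 = (24524193/3503456 + 1513) - 3322594 = 5325253121/3503456 - 3322594 = -11635236631743/3503456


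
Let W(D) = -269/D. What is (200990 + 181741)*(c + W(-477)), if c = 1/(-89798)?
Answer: 3081646036745/14277882 ≈ 2.1583e+5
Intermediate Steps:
c = -1/89798 ≈ -1.1136e-5
(200990 + 181741)*(c + W(-477)) = (200990 + 181741)*(-1/89798 - 269/(-477)) = 382731*(-1/89798 - 269*(-1/477)) = 382731*(-1/89798 + 269/477) = 382731*(24155185/42833646) = 3081646036745/14277882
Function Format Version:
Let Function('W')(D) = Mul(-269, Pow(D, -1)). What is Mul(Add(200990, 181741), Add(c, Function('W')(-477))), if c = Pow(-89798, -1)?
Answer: Rational(3081646036745, 14277882) ≈ 2.1583e+5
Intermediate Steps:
c = Rational(-1, 89798) ≈ -1.1136e-5
Mul(Add(200990, 181741), Add(c, Function('W')(-477))) = Mul(Add(200990, 181741), Add(Rational(-1, 89798), Mul(-269, Pow(-477, -1)))) = Mul(382731, Add(Rational(-1, 89798), Mul(-269, Rational(-1, 477)))) = Mul(382731, Add(Rational(-1, 89798), Rational(269, 477))) = Mul(382731, Rational(24155185, 42833646)) = Rational(3081646036745, 14277882)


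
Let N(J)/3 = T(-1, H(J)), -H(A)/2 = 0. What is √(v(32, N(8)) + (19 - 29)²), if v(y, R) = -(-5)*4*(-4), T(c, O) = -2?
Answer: 2*√5 ≈ 4.4721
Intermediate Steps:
H(A) = 0 (H(A) = -2*0 = 0)
N(J) = -6 (N(J) = 3*(-2) = -6)
v(y, R) = -80 (v(y, R) = -5*(-4)*(-4) = 20*(-4) = -80)
√(v(32, N(8)) + (19 - 29)²) = √(-80 + (19 - 29)²) = √(-80 + (-10)²) = √(-80 + 100) = √20 = 2*√5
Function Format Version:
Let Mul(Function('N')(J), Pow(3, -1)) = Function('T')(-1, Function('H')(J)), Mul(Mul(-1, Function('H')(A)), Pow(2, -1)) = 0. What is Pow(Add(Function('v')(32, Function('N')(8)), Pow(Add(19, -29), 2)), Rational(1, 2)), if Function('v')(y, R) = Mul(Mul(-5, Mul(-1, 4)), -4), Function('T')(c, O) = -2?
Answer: Mul(2, Pow(5, Rational(1, 2))) ≈ 4.4721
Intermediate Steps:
Function('H')(A) = 0 (Function('H')(A) = Mul(-2, 0) = 0)
Function('N')(J) = -6 (Function('N')(J) = Mul(3, -2) = -6)
Function('v')(y, R) = -80 (Function('v')(y, R) = Mul(Mul(-5, -4), -4) = Mul(20, -4) = -80)
Pow(Add(Function('v')(32, Function('N')(8)), Pow(Add(19, -29), 2)), Rational(1, 2)) = Pow(Add(-80, Pow(Add(19, -29), 2)), Rational(1, 2)) = Pow(Add(-80, Pow(-10, 2)), Rational(1, 2)) = Pow(Add(-80, 100), Rational(1, 2)) = Pow(20, Rational(1, 2)) = Mul(2, Pow(5, Rational(1, 2)))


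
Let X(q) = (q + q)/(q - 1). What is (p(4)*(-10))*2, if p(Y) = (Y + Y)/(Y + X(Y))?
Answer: -24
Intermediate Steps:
X(q) = 2*q/(-1 + q) (X(q) = (2*q)/(-1 + q) = 2*q/(-1 + q))
p(Y) = 2*Y/(Y + 2*Y/(-1 + Y)) (p(Y) = (Y + Y)/(Y + 2*Y/(-1 + Y)) = (2*Y)/(Y + 2*Y/(-1 + Y)) = 2*Y/(Y + 2*Y/(-1 + Y)))
(p(4)*(-10))*2 = ((2*(-1 + 4)/(1 + 4))*(-10))*2 = ((2*3/5)*(-10))*2 = ((2*(⅕)*3)*(-10))*2 = ((6/5)*(-10))*2 = -12*2 = -24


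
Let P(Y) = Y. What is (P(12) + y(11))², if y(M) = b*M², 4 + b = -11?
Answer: 3250809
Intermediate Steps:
b = -15 (b = -4 - 11 = -15)
y(M) = -15*M²
(P(12) + y(11))² = (12 - 15*11²)² = (12 - 15*121)² = (12 - 1815)² = (-1803)² = 3250809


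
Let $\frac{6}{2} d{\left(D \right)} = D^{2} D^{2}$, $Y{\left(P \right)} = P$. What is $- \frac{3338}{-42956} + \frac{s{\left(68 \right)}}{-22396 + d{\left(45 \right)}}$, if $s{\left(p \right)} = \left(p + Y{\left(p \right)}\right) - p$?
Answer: $\frac{132082115}{1698630586} \approx 0.077758$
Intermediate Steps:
$d{\left(D \right)} = \frac{D^{4}}{3}$ ($d{\left(D \right)} = \frac{D^{2} D^{2}}{3} = \frac{D^{4}}{3}$)
$s{\left(p \right)} = p$ ($s{\left(p \right)} = \left(p + p\right) - p = 2 p - p = p$)
$- \frac{3338}{-42956} + \frac{s{\left(68 \right)}}{-22396 + d{\left(45 \right)}} = - \frac{3338}{-42956} + \frac{68}{-22396 + \frac{45^{4}}{3}} = \left(-3338\right) \left(- \frac{1}{42956}\right) + \frac{68}{-22396 + \frac{1}{3} \cdot 4100625} = \frac{1669}{21478} + \frac{68}{-22396 + 1366875} = \frac{1669}{21478} + \frac{68}{1344479} = \frac{1669}{21478} + 68 \cdot \frac{1}{1344479} = \frac{1669}{21478} + \frac{4}{79087} = \frac{132082115}{1698630586}$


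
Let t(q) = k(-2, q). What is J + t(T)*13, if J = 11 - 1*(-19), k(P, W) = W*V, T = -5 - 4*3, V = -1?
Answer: 251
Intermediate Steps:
T = -17 (T = -5 - 12 = -17)
k(P, W) = -W (k(P, W) = W*(-1) = -W)
t(q) = -q
J = 30 (J = 11 + 19 = 30)
J + t(T)*13 = 30 - 1*(-17)*13 = 30 + 17*13 = 30 + 221 = 251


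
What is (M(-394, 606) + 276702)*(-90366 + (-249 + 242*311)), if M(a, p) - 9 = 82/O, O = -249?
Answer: -1057836392821/249 ≈ -4.2483e+9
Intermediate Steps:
M(a, p) = 2159/249 (M(a, p) = 9 + 82/(-249) = 9 + 82*(-1/249) = 9 - 82/249 = 2159/249)
(M(-394, 606) + 276702)*(-90366 + (-249 + 242*311)) = (2159/249 + 276702)*(-90366 + (-249 + 242*311)) = 68900957*(-90366 + (-249 + 75262))/249 = 68900957*(-90366 + 75013)/249 = (68900957/249)*(-15353) = -1057836392821/249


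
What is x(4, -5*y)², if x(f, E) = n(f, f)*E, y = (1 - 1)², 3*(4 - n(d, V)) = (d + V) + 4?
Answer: 0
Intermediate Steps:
n(d, V) = 8/3 - V/3 - d/3 (n(d, V) = 4 - ((d + V) + 4)/3 = 4 - ((V + d) + 4)/3 = 4 - (4 + V + d)/3 = 4 + (-4/3 - V/3 - d/3) = 8/3 - V/3 - d/3)
y = 0 (y = 0² = 0)
x(f, E) = E*(8/3 - 2*f/3) (x(f, E) = (8/3 - f/3 - f/3)*E = (8/3 - 2*f/3)*E = E*(8/3 - 2*f/3))
x(4, -5*y)² = (2*(-5*0)*(4 - 1*4)/3)² = ((⅔)*0*(4 - 4))² = ((⅔)*0*0)² = 0² = 0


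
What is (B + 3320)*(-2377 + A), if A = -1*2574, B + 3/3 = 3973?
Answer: -36102692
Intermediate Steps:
B = 3972 (B = -1 + 3973 = 3972)
A = -2574
(B + 3320)*(-2377 + A) = (3972 + 3320)*(-2377 - 2574) = 7292*(-4951) = -36102692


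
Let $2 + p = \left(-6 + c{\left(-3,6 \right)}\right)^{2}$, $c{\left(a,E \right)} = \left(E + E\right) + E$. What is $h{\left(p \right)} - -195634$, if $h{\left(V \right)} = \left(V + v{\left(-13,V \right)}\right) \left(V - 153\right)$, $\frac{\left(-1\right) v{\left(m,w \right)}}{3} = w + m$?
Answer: $198329$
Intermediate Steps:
$v{\left(m,w \right)} = - 3 m - 3 w$ ($v{\left(m,w \right)} = - 3 \left(w + m\right) = - 3 \left(m + w\right) = - 3 m - 3 w$)
$c{\left(a,E \right)} = 3 E$ ($c{\left(a,E \right)} = 2 E + E = 3 E$)
$p = 142$ ($p = -2 + \left(-6 + 3 \cdot 6\right)^{2} = -2 + \left(-6 + 18\right)^{2} = -2 + 12^{2} = -2 + 144 = 142$)
$h{\left(V \right)} = \left(-153 + V\right) \left(39 - 2 V\right)$ ($h{\left(V \right)} = \left(V - \left(-39 + 3 V\right)\right) \left(V - 153\right) = \left(V - \left(-39 + 3 V\right)\right) \left(-153 + V\right) = \left(39 - 2 V\right) \left(-153 + V\right) = \left(-153 + V\right) \left(39 - 2 V\right)$)
$h{\left(p \right)} - -195634 = \left(-5967 - 2 \cdot 142^{2} + 345 \cdot 142\right) - -195634 = \left(-5967 - 40328 + 48990\right) + 195634 = 2695 + 195634 = 198329$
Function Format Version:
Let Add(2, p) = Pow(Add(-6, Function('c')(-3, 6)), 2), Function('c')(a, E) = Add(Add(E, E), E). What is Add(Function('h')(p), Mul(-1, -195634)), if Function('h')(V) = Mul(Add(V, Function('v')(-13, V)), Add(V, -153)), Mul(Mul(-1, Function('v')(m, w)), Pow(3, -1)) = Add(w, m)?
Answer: 198329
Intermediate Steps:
Function('v')(m, w) = Add(Mul(-3, m), Mul(-3, w)) (Function('v')(m, w) = Mul(-3, Add(w, m)) = Mul(-3, Add(m, w)) = Add(Mul(-3, m), Mul(-3, w)))
Function('c')(a, E) = Mul(3, E) (Function('c')(a, E) = Add(Mul(2, E), E) = Mul(3, E))
p = 142 (p = Add(-2, Pow(Add(-6, Mul(3, 6)), 2)) = Add(-2, Pow(Add(-6, 18), 2)) = Add(-2, Pow(12, 2)) = Add(-2, 144) = 142)
Function('h')(V) = Mul(Add(-153, V), Add(39, Mul(-2, V))) (Function('h')(V) = Mul(Add(V, Add(Mul(-3, -13), Mul(-3, V))), Add(V, -153)) = Mul(Add(V, Add(39, Mul(-3, V))), Add(-153, V)) = Mul(Add(39, Mul(-2, V)), Add(-153, V)) = Mul(Add(-153, V), Add(39, Mul(-2, V))))
Add(Function('h')(p), Mul(-1, -195634)) = Add(Add(-5967, Mul(-2, Pow(142, 2)), Mul(345, 142)), Mul(-1, -195634)) = Add(Add(-5967, Mul(-2, 20164), 48990), 195634) = Add(Add(-5967, -40328, 48990), 195634) = Add(2695, 195634) = 198329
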